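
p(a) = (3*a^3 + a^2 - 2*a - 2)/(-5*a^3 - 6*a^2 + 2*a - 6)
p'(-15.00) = 0.00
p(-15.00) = -0.64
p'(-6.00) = -0.03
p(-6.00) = -0.71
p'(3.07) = -0.06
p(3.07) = -0.44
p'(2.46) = -0.10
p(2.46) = -0.39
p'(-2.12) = -4.74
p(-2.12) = -2.09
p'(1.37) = -0.37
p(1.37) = -0.18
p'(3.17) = -0.05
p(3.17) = -0.44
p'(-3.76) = -0.12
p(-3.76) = -0.84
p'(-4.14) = -0.08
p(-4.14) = -0.80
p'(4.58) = -0.02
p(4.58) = -0.49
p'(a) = (9*a^2 + 2*a - 2)/(-5*a^3 - 6*a^2 + 2*a - 6) + (15*a^2 + 12*a - 2)*(3*a^3 + a^2 - 2*a - 2)/(-5*a^3 - 6*a^2 + 2*a - 6)^2 = (-13*a^4 - 8*a^3 - 94*a^2 - 36*a + 16)/(25*a^6 + 60*a^5 + 16*a^4 + 36*a^3 + 76*a^2 - 24*a + 36)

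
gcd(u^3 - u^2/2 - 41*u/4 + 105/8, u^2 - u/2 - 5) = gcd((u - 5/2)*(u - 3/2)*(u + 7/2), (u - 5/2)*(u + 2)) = u - 5/2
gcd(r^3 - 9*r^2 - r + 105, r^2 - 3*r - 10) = r - 5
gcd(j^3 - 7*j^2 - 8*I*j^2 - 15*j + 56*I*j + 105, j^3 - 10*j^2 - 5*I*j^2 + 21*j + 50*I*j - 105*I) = j^2 + j*(-7 - 5*I) + 35*I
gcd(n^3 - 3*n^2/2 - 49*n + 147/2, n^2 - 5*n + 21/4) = n - 3/2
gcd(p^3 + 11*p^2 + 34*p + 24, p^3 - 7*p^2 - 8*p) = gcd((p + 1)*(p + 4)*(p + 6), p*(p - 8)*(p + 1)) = p + 1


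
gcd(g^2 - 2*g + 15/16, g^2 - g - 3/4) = 1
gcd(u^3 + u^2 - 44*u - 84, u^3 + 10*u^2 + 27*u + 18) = u + 6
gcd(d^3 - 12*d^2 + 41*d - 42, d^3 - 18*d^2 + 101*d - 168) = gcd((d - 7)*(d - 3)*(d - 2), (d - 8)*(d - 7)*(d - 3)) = d^2 - 10*d + 21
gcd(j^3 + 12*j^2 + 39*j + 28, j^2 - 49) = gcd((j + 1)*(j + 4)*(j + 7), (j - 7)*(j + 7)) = j + 7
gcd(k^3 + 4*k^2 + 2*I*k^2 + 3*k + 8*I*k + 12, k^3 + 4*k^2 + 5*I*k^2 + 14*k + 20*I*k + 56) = k + 4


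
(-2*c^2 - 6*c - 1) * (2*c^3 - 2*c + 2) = -4*c^5 - 12*c^4 + 2*c^3 + 8*c^2 - 10*c - 2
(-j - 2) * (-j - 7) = j^2 + 9*j + 14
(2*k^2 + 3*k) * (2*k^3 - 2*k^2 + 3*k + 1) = 4*k^5 + 2*k^4 + 11*k^2 + 3*k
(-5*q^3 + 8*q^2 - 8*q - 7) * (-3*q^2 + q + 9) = 15*q^5 - 29*q^4 - 13*q^3 + 85*q^2 - 79*q - 63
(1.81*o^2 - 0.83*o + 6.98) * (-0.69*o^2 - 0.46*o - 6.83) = -1.2489*o^4 - 0.2599*o^3 - 16.7967*o^2 + 2.4581*o - 47.6734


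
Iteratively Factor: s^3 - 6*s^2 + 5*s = (s - 5)*(s^2 - s) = s*(s - 5)*(s - 1)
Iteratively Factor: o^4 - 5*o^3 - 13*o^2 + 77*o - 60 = (o - 3)*(o^3 - 2*o^2 - 19*o + 20) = (o - 3)*(o + 4)*(o^2 - 6*o + 5) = (o - 5)*(o - 3)*(o + 4)*(o - 1)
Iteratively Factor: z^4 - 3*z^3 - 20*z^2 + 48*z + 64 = (z + 4)*(z^3 - 7*z^2 + 8*z + 16) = (z + 1)*(z + 4)*(z^2 - 8*z + 16) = (z - 4)*(z + 1)*(z + 4)*(z - 4)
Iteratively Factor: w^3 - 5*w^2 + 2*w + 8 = (w + 1)*(w^2 - 6*w + 8) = (w - 2)*(w + 1)*(w - 4)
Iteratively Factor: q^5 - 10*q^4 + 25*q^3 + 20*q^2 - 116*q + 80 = (q + 2)*(q^4 - 12*q^3 + 49*q^2 - 78*q + 40) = (q - 5)*(q + 2)*(q^3 - 7*q^2 + 14*q - 8) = (q - 5)*(q - 4)*(q + 2)*(q^2 - 3*q + 2) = (q - 5)*(q - 4)*(q - 1)*(q + 2)*(q - 2)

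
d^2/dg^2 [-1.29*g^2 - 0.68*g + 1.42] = -2.58000000000000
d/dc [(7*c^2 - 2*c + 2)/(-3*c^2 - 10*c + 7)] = 2*(-38*c^2 + 55*c + 3)/(9*c^4 + 60*c^3 + 58*c^2 - 140*c + 49)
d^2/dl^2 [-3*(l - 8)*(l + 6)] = -6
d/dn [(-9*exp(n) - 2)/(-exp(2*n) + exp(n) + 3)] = (-(2*exp(n) - 1)*(9*exp(n) + 2) + 9*exp(2*n) - 9*exp(n) - 27)*exp(n)/(-exp(2*n) + exp(n) + 3)^2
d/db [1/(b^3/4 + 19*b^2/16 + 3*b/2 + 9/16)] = 32*(-6*b^2 - 19*b - 12)/(4*b^3 + 19*b^2 + 24*b + 9)^2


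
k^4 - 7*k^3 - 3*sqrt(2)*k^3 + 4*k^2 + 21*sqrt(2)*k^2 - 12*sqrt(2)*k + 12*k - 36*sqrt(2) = (k - 6)*(k - 2)*(k + 1)*(k - 3*sqrt(2))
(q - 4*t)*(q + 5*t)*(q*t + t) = q^3*t + q^2*t^2 + q^2*t - 20*q*t^3 + q*t^2 - 20*t^3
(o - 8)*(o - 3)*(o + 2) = o^3 - 9*o^2 + 2*o + 48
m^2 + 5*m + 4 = (m + 1)*(m + 4)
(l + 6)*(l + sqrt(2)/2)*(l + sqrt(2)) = l^3 + 3*sqrt(2)*l^2/2 + 6*l^2 + l + 9*sqrt(2)*l + 6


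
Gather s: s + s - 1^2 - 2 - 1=2*s - 4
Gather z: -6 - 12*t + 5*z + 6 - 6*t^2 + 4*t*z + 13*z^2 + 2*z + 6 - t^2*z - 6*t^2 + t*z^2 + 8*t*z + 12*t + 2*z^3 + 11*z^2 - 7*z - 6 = -12*t^2 + 2*z^3 + z^2*(t + 24) + z*(-t^2 + 12*t)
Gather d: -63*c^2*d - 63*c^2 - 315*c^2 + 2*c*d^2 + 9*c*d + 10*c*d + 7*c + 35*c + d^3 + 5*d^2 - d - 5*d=-378*c^2 + 42*c + d^3 + d^2*(2*c + 5) + d*(-63*c^2 + 19*c - 6)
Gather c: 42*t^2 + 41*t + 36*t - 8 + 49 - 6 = 42*t^2 + 77*t + 35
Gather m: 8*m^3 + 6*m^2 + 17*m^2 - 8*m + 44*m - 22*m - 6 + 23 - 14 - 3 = 8*m^3 + 23*m^2 + 14*m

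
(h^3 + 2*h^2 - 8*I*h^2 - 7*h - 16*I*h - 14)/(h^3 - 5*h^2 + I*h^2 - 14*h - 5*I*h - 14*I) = (h^2 - 8*I*h - 7)/(h^2 + h*(-7 + I) - 7*I)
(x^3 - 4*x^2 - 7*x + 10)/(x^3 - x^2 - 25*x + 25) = (x + 2)/(x + 5)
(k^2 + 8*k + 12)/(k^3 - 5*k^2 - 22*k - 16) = (k + 6)/(k^2 - 7*k - 8)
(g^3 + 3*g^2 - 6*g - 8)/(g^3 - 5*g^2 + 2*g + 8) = (g + 4)/(g - 4)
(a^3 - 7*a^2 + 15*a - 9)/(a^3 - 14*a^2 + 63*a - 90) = (a^2 - 4*a + 3)/(a^2 - 11*a + 30)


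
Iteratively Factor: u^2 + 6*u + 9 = (u + 3)*(u + 3)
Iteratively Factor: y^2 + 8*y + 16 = (y + 4)*(y + 4)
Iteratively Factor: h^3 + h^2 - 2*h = (h)*(h^2 + h - 2) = h*(h + 2)*(h - 1)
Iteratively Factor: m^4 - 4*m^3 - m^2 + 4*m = (m - 4)*(m^3 - m) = m*(m - 4)*(m^2 - 1) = m*(m - 4)*(m + 1)*(m - 1)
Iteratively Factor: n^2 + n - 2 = (n - 1)*(n + 2)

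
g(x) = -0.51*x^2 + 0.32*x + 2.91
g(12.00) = -66.69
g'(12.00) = -11.92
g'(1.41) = -1.12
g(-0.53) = 2.60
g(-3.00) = -2.64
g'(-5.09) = 5.51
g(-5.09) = -11.93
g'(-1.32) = 1.67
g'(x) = 0.32 - 1.02*x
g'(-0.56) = 0.89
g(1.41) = 2.35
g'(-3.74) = 4.13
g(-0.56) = 2.57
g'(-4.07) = 4.47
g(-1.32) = 1.60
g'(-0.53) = 0.86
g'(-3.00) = 3.38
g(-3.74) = -5.42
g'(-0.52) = 0.85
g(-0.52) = 2.61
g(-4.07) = -6.84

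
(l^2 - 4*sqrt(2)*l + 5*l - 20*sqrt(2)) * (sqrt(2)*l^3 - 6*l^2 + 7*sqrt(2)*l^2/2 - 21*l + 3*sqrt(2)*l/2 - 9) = sqrt(2)*l^5 - 14*l^4 + 17*sqrt(2)*l^4/2 - 119*l^3 + 43*sqrt(2)*l^3 - 266*l^2 + 423*sqrt(2)*l^2/2 - 105*l + 456*sqrt(2)*l + 180*sqrt(2)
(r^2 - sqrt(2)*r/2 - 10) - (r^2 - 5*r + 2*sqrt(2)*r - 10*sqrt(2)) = -5*sqrt(2)*r/2 + 5*r - 10 + 10*sqrt(2)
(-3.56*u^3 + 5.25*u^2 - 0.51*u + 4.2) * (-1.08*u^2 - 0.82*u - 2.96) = 3.8448*u^5 - 2.7508*u^4 + 6.7834*u^3 - 19.6578*u^2 - 1.9344*u - 12.432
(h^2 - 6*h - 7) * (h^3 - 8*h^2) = h^5 - 14*h^4 + 41*h^3 + 56*h^2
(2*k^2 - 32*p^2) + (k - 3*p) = 2*k^2 + k - 32*p^2 - 3*p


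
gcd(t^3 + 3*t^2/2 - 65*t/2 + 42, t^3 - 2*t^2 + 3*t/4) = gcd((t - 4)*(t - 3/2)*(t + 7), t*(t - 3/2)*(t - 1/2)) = t - 3/2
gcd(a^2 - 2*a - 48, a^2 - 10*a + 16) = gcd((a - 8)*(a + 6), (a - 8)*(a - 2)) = a - 8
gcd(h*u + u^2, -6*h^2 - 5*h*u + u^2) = h + u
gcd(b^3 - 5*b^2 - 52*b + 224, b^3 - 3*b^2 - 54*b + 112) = b^2 - b - 56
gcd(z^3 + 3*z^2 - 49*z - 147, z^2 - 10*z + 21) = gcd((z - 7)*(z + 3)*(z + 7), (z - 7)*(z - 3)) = z - 7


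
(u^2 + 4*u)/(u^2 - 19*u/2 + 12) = 2*u*(u + 4)/(2*u^2 - 19*u + 24)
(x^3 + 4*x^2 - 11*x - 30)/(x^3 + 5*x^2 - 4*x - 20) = (x - 3)/(x - 2)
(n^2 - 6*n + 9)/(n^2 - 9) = (n - 3)/(n + 3)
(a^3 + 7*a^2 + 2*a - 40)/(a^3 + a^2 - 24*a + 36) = (a^2 + 9*a + 20)/(a^2 + 3*a - 18)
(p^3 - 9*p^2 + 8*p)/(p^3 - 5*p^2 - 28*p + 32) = p/(p + 4)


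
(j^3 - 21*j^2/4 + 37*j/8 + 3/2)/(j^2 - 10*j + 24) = (8*j^2 - 10*j - 3)/(8*(j - 6))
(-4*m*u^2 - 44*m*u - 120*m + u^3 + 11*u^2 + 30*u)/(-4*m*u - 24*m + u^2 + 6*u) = u + 5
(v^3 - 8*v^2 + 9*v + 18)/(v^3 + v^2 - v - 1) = (v^2 - 9*v + 18)/(v^2 - 1)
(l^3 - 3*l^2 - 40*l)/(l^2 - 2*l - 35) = l*(l - 8)/(l - 7)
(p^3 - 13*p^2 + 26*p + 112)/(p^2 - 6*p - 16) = p - 7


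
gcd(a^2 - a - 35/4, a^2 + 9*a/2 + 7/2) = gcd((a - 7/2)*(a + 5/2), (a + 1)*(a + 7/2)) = 1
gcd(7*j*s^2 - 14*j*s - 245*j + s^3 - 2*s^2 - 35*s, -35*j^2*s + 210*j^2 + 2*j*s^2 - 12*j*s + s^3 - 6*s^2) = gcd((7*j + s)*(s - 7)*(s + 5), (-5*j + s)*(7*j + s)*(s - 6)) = 7*j + s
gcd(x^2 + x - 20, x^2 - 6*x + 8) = x - 4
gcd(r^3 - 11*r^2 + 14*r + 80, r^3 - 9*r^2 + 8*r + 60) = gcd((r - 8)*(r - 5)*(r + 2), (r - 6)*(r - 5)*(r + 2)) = r^2 - 3*r - 10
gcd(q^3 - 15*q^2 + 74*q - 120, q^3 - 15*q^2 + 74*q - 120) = q^3 - 15*q^2 + 74*q - 120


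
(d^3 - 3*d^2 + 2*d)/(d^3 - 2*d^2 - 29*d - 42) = d*(-d^2 + 3*d - 2)/(-d^3 + 2*d^2 + 29*d + 42)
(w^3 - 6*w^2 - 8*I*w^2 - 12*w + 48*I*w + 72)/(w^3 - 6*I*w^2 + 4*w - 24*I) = (w - 6)/(w + 2*I)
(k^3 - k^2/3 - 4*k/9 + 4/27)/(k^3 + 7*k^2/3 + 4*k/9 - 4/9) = (k - 2/3)/(k + 2)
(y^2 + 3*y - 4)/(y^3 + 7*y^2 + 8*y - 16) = 1/(y + 4)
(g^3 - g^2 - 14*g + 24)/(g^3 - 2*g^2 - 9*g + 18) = (g + 4)/(g + 3)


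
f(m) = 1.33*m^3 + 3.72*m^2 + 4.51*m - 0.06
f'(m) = 3.99*m^2 + 7.44*m + 4.51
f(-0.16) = -0.69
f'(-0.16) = 3.42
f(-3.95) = -41.80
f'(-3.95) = 37.38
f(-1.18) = -2.39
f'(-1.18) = 1.29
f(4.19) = 181.98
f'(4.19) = 105.73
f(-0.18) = -0.76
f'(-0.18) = 3.30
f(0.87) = 7.56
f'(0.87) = 14.00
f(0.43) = 2.67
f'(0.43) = 8.45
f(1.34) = 15.86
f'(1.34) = 21.64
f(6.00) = 448.20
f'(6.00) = 192.79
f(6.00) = 448.20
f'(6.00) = 192.79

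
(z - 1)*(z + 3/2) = z^2 + z/2 - 3/2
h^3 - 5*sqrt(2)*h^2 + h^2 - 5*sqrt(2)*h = h*(h + 1)*(h - 5*sqrt(2))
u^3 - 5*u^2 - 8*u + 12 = (u - 6)*(u - 1)*(u + 2)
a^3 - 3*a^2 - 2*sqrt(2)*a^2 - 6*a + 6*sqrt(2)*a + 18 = (a - 3)*(a - 3*sqrt(2))*(a + sqrt(2))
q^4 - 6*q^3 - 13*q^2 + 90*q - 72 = (q - 6)*(q - 3)*(q - 1)*(q + 4)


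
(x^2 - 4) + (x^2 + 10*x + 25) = 2*x^2 + 10*x + 21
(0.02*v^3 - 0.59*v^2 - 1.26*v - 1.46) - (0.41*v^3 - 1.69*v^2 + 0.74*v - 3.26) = -0.39*v^3 + 1.1*v^2 - 2.0*v + 1.8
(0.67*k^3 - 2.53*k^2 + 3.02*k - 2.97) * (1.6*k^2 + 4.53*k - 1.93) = 1.072*k^5 - 1.0129*k^4 - 7.922*k^3 + 13.8115*k^2 - 19.2827*k + 5.7321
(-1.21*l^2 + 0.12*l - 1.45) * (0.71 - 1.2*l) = 1.452*l^3 - 1.0031*l^2 + 1.8252*l - 1.0295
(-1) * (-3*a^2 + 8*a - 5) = 3*a^2 - 8*a + 5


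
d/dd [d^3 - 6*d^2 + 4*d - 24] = 3*d^2 - 12*d + 4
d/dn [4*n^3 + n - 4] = 12*n^2 + 1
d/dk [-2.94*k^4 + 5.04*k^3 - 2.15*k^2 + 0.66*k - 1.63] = -11.76*k^3 + 15.12*k^2 - 4.3*k + 0.66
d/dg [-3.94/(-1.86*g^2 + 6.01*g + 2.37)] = (23.6794 - 14.6568*g)/(-1.86*g^2 + 6.01*g + 2.37)^2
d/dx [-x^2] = -2*x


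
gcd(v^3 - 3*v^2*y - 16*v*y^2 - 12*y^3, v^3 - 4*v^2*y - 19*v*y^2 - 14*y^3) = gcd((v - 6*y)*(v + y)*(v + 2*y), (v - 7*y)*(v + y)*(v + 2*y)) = v^2 + 3*v*y + 2*y^2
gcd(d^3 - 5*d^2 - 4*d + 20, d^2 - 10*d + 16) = d - 2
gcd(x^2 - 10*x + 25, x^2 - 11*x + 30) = x - 5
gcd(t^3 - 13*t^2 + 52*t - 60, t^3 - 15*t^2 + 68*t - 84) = t^2 - 8*t + 12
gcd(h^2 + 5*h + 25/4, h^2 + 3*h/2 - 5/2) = h + 5/2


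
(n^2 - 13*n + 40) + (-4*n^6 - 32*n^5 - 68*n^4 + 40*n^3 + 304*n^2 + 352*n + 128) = -4*n^6 - 32*n^5 - 68*n^4 + 40*n^3 + 305*n^2 + 339*n + 168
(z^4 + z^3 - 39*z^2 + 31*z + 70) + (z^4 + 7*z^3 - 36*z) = 2*z^4 + 8*z^3 - 39*z^2 - 5*z + 70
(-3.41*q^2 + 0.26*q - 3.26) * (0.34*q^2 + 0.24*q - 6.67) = -1.1594*q^4 - 0.73*q^3 + 21.6987*q^2 - 2.5166*q + 21.7442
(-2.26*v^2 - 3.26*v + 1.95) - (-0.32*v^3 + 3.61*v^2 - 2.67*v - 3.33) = 0.32*v^3 - 5.87*v^2 - 0.59*v + 5.28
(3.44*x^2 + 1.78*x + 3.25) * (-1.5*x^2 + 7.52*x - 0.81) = -5.16*x^4 + 23.1988*x^3 + 5.7242*x^2 + 22.9982*x - 2.6325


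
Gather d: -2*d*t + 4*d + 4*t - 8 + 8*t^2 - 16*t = d*(4 - 2*t) + 8*t^2 - 12*t - 8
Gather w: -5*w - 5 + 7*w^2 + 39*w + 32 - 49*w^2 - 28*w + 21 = -42*w^2 + 6*w + 48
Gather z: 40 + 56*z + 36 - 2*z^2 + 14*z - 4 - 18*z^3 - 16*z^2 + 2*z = -18*z^3 - 18*z^2 + 72*z + 72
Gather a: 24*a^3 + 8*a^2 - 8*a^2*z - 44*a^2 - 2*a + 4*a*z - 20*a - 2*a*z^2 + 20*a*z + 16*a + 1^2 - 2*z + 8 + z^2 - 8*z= 24*a^3 + a^2*(-8*z - 36) + a*(-2*z^2 + 24*z - 6) + z^2 - 10*z + 9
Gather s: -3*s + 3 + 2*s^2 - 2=2*s^2 - 3*s + 1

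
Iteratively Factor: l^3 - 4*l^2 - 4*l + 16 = (l - 2)*(l^2 - 2*l - 8) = (l - 2)*(l + 2)*(l - 4)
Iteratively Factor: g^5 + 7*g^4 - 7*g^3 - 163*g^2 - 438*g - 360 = (g + 2)*(g^4 + 5*g^3 - 17*g^2 - 129*g - 180) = (g + 2)*(g + 3)*(g^3 + 2*g^2 - 23*g - 60) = (g - 5)*(g + 2)*(g + 3)*(g^2 + 7*g + 12) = (g - 5)*(g + 2)*(g + 3)^2*(g + 4)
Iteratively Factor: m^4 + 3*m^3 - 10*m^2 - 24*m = (m)*(m^3 + 3*m^2 - 10*m - 24) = m*(m - 3)*(m^2 + 6*m + 8) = m*(m - 3)*(m + 4)*(m + 2)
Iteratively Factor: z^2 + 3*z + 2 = (z + 1)*(z + 2)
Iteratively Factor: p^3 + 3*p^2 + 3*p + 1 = (p + 1)*(p^2 + 2*p + 1) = (p + 1)^2*(p + 1)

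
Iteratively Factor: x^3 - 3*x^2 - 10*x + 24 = (x - 4)*(x^2 + x - 6) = (x - 4)*(x + 3)*(x - 2)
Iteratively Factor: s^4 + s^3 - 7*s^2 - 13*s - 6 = (s + 1)*(s^3 - 7*s - 6) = (s + 1)*(s + 2)*(s^2 - 2*s - 3) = (s - 3)*(s + 1)*(s + 2)*(s + 1)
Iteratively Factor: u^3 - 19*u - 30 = (u + 2)*(u^2 - 2*u - 15) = (u - 5)*(u + 2)*(u + 3)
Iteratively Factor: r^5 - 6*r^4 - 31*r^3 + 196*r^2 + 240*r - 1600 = (r - 4)*(r^4 - 2*r^3 - 39*r^2 + 40*r + 400) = (r - 5)*(r - 4)*(r^3 + 3*r^2 - 24*r - 80) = (r - 5)^2*(r - 4)*(r^2 + 8*r + 16) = (r - 5)^2*(r - 4)*(r + 4)*(r + 4)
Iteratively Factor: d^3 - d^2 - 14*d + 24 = (d + 4)*(d^2 - 5*d + 6) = (d - 2)*(d + 4)*(d - 3)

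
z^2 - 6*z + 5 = (z - 5)*(z - 1)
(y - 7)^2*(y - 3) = y^3 - 17*y^2 + 91*y - 147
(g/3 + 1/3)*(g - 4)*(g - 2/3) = g^3/3 - 11*g^2/9 - 2*g/3 + 8/9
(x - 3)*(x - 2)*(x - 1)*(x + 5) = x^4 - x^3 - 19*x^2 + 49*x - 30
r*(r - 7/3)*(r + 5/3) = r^3 - 2*r^2/3 - 35*r/9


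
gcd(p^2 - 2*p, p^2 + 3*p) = p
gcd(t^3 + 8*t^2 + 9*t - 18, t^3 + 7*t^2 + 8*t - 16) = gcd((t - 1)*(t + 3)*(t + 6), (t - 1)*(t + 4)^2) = t - 1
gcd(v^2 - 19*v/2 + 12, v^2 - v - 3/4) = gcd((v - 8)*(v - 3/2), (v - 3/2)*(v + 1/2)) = v - 3/2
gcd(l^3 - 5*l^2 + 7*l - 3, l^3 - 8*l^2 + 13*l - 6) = l^2 - 2*l + 1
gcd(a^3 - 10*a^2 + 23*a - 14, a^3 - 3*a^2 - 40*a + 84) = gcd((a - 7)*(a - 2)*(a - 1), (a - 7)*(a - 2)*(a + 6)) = a^2 - 9*a + 14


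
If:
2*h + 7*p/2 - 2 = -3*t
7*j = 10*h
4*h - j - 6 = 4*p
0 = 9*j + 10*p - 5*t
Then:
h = 455/443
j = 650/443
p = -372/443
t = 426/443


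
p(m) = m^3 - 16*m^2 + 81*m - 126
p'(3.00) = 12.00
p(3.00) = 0.00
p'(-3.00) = 204.00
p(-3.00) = -540.00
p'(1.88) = 31.44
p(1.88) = -23.63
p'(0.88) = 55.16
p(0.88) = -66.43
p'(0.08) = 78.46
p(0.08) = -119.62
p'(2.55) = 18.91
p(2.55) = -6.91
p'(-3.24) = 216.17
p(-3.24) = -590.41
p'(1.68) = 35.71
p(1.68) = -30.34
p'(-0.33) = 91.89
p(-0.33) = -154.51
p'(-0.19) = 87.19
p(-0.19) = -141.97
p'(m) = 3*m^2 - 32*m + 81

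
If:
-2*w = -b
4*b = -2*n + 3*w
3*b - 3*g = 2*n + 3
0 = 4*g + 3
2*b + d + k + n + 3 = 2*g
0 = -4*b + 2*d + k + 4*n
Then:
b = 3/22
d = 513/88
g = -3/4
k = -459/44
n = -15/88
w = 3/44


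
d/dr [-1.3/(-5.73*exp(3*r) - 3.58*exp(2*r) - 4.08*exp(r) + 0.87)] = (-22.347*exp(2*r) - 9.308*exp(r) - 5.304)*exp(r)/(5.73*exp(3*r) + 3.58*exp(2*r) + 4.08*exp(r) - 0.87)^2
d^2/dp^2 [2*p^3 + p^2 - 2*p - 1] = 12*p + 2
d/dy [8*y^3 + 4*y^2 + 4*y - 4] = 24*y^2 + 8*y + 4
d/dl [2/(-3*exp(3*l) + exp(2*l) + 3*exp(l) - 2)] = (18*exp(2*l) - 4*exp(l) - 6)*exp(l)/(3*exp(3*l) - exp(2*l) - 3*exp(l) + 2)^2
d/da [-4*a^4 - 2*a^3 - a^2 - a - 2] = -16*a^3 - 6*a^2 - 2*a - 1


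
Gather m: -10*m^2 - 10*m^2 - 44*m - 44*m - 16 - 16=-20*m^2 - 88*m - 32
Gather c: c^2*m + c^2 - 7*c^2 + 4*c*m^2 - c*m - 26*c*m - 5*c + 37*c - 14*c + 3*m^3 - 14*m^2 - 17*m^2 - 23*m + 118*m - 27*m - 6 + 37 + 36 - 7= c^2*(m - 6) + c*(4*m^2 - 27*m + 18) + 3*m^3 - 31*m^2 + 68*m + 60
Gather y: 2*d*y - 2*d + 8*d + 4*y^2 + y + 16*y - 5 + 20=6*d + 4*y^2 + y*(2*d + 17) + 15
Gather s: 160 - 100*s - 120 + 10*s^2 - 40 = 10*s^2 - 100*s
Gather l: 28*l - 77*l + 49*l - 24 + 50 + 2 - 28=0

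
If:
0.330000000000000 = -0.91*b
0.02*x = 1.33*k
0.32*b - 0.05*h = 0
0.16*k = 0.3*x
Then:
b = -0.36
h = -2.32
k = 0.00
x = 0.00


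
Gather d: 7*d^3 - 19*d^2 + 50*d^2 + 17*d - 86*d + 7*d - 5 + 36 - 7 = 7*d^3 + 31*d^2 - 62*d + 24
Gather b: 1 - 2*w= 1 - 2*w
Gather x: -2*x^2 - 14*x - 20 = -2*x^2 - 14*x - 20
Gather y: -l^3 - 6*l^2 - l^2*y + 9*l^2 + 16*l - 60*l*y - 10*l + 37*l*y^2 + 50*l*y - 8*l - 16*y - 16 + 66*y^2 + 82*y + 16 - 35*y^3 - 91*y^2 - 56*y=-l^3 + 3*l^2 - 2*l - 35*y^3 + y^2*(37*l - 25) + y*(-l^2 - 10*l + 10)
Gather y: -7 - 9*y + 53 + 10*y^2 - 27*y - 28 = 10*y^2 - 36*y + 18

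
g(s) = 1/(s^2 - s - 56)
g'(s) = (1 - 2*s)/(s^2 - s - 56)^2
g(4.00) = -0.02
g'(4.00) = -0.00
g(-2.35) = -0.02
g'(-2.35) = 0.00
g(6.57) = -0.05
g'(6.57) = -0.03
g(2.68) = -0.02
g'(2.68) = -0.00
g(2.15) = -0.02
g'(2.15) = -0.00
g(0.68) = -0.02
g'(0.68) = -0.00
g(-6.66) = -0.20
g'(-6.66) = 0.58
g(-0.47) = -0.02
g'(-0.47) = 0.00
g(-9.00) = 0.03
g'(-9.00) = 0.02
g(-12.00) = 0.01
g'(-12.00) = 0.00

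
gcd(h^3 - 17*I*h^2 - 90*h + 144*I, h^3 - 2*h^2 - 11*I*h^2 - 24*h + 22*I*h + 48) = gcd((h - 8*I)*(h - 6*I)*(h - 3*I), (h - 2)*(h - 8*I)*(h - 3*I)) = h^2 - 11*I*h - 24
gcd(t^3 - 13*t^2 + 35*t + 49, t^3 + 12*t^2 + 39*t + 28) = t + 1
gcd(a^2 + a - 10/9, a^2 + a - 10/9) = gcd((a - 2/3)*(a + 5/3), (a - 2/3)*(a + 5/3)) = a^2 + a - 10/9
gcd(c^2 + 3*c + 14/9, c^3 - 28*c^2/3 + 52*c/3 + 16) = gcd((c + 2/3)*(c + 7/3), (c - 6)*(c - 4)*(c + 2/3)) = c + 2/3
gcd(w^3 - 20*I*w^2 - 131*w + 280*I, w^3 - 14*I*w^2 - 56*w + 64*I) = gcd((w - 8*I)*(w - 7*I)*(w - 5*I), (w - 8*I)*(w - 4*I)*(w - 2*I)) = w - 8*I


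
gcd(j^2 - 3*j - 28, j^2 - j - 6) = 1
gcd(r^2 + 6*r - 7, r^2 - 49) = r + 7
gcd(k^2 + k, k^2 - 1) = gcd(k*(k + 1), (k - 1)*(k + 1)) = k + 1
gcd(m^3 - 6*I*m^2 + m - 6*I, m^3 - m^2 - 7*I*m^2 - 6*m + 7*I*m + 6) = m^2 - 7*I*m - 6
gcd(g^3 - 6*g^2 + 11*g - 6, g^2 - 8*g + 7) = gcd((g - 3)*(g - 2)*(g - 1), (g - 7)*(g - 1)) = g - 1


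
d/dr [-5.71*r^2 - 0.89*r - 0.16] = -11.42*r - 0.89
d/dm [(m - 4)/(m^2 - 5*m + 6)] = (m^2 - 5*m - (m - 4)*(2*m - 5) + 6)/(m^2 - 5*m + 6)^2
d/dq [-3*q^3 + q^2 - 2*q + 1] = -9*q^2 + 2*q - 2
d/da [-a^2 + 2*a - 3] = 2 - 2*a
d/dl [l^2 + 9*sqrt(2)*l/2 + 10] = 2*l + 9*sqrt(2)/2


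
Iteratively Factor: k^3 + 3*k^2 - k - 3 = (k + 1)*(k^2 + 2*k - 3) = (k - 1)*(k + 1)*(k + 3)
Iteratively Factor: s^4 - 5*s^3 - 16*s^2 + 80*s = (s)*(s^3 - 5*s^2 - 16*s + 80) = s*(s - 4)*(s^2 - s - 20) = s*(s - 4)*(s + 4)*(s - 5)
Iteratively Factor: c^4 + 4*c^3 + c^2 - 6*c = (c + 2)*(c^3 + 2*c^2 - 3*c) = c*(c + 2)*(c^2 + 2*c - 3) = c*(c + 2)*(c + 3)*(c - 1)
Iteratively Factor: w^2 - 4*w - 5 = (w + 1)*(w - 5)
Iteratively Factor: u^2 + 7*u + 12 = (u + 3)*(u + 4)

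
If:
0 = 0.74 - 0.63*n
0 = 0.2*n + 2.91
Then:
No Solution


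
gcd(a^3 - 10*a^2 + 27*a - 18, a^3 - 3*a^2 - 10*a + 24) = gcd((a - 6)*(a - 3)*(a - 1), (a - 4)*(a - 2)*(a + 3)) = 1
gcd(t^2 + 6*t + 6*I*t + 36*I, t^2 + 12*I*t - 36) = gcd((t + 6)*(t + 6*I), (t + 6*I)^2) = t + 6*I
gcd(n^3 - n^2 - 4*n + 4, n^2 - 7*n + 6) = n - 1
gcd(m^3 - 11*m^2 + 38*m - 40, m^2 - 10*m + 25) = m - 5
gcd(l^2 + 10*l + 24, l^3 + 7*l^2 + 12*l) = l + 4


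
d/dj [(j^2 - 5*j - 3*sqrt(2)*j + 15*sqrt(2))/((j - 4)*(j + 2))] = (3*j^2 + 3*sqrt(2)*j^2 - 30*sqrt(2)*j - 16*j + 40 + 54*sqrt(2))/(j^4 - 4*j^3 - 12*j^2 + 32*j + 64)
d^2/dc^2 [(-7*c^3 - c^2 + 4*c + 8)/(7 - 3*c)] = 2*(63*c^3 - 441*c^2 + 1029*c - 107)/(27*c^3 - 189*c^2 + 441*c - 343)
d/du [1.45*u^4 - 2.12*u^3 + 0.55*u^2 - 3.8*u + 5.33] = 5.8*u^3 - 6.36*u^2 + 1.1*u - 3.8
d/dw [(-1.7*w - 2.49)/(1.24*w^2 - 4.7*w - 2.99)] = (2.108*w^2 + 6.1752*w - 6.62)/(1.5376*w^4 - 11.656*w^3 + 14.6748*w^2 + 28.106*w + 8.9401)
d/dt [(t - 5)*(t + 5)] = 2*t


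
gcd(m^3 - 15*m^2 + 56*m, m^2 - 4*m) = m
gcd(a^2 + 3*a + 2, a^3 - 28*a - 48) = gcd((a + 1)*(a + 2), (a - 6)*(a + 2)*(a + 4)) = a + 2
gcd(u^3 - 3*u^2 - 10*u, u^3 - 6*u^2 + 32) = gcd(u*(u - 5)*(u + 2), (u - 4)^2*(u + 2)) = u + 2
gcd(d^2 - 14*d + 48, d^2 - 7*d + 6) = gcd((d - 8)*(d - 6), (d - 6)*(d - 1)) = d - 6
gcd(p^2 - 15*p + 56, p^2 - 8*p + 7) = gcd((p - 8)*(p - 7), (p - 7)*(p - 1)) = p - 7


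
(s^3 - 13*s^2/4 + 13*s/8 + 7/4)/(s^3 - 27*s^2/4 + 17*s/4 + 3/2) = (8*s^3 - 26*s^2 + 13*s + 14)/(2*(4*s^3 - 27*s^2 + 17*s + 6))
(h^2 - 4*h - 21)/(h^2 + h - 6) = (h - 7)/(h - 2)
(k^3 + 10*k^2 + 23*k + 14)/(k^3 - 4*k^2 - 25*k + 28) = (k^3 + 10*k^2 + 23*k + 14)/(k^3 - 4*k^2 - 25*k + 28)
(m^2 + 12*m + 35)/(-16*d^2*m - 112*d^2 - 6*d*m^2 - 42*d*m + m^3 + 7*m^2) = (-m - 5)/(16*d^2 + 6*d*m - m^2)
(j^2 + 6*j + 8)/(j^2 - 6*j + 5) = (j^2 + 6*j + 8)/(j^2 - 6*j + 5)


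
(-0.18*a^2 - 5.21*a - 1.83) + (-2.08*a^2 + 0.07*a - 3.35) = -2.26*a^2 - 5.14*a - 5.18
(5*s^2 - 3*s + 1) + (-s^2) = 4*s^2 - 3*s + 1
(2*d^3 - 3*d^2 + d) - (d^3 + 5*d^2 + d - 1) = d^3 - 8*d^2 + 1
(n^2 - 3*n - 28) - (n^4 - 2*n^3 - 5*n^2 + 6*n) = -n^4 + 2*n^3 + 6*n^2 - 9*n - 28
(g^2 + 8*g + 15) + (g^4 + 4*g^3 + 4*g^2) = g^4 + 4*g^3 + 5*g^2 + 8*g + 15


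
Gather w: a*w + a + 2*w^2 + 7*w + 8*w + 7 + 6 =a + 2*w^2 + w*(a + 15) + 13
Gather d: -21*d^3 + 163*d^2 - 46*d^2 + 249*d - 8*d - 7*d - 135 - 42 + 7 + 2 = -21*d^3 + 117*d^2 + 234*d - 168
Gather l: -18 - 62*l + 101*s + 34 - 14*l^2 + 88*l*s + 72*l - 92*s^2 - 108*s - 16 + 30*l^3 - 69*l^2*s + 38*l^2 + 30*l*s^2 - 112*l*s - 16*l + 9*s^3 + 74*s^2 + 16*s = 30*l^3 + l^2*(24 - 69*s) + l*(30*s^2 - 24*s - 6) + 9*s^3 - 18*s^2 + 9*s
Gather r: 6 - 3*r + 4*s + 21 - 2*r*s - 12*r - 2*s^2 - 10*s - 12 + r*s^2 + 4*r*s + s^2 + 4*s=r*(s^2 + 2*s - 15) - s^2 - 2*s + 15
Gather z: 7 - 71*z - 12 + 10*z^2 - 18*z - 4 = 10*z^2 - 89*z - 9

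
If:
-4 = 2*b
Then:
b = -2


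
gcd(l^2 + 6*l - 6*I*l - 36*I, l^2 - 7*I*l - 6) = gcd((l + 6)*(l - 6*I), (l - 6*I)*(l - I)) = l - 6*I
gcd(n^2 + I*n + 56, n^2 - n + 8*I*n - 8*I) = n + 8*I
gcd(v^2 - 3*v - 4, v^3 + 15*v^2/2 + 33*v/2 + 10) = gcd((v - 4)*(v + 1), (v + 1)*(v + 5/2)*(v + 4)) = v + 1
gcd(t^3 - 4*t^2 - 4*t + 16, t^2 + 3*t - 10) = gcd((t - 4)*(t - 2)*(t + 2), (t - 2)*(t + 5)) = t - 2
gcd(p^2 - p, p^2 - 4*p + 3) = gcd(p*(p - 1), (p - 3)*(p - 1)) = p - 1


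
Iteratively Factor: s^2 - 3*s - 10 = (s + 2)*(s - 5)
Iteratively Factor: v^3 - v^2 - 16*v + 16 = (v + 4)*(v^2 - 5*v + 4) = (v - 1)*(v + 4)*(v - 4)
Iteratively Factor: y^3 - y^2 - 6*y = (y)*(y^2 - y - 6) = y*(y - 3)*(y + 2)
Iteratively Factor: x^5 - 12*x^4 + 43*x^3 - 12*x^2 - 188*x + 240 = (x - 2)*(x^4 - 10*x^3 + 23*x^2 + 34*x - 120) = (x - 4)*(x - 2)*(x^3 - 6*x^2 - x + 30) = (x - 4)*(x - 2)*(x + 2)*(x^2 - 8*x + 15) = (x - 5)*(x - 4)*(x - 2)*(x + 2)*(x - 3)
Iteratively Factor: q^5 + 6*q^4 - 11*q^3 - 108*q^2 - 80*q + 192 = (q - 4)*(q^4 + 10*q^3 + 29*q^2 + 8*q - 48) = (q - 4)*(q - 1)*(q^3 + 11*q^2 + 40*q + 48) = (q - 4)*(q - 1)*(q + 4)*(q^2 + 7*q + 12) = (q - 4)*(q - 1)*(q + 4)^2*(q + 3)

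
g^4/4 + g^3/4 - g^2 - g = g*(g/4 + 1/2)*(g - 2)*(g + 1)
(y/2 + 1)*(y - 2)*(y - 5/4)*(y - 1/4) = y^4/2 - 3*y^3/4 - 59*y^2/32 + 3*y - 5/8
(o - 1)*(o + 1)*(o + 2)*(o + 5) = o^4 + 7*o^3 + 9*o^2 - 7*o - 10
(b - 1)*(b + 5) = b^2 + 4*b - 5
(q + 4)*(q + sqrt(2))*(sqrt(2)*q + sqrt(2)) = sqrt(2)*q^3 + 2*q^2 + 5*sqrt(2)*q^2 + 4*sqrt(2)*q + 10*q + 8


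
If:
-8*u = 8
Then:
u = -1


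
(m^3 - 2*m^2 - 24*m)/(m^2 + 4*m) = m - 6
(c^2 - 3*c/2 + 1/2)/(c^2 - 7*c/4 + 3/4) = 2*(2*c - 1)/(4*c - 3)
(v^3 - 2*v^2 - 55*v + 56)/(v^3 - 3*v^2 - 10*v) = (-v^3 + 2*v^2 + 55*v - 56)/(v*(-v^2 + 3*v + 10))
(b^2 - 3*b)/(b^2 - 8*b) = (b - 3)/(b - 8)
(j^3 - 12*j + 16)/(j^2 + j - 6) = (j^2 + 2*j - 8)/(j + 3)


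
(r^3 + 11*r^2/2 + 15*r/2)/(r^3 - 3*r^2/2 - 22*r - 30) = r*(r + 3)/(r^2 - 4*r - 12)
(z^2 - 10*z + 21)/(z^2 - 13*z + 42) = (z - 3)/(z - 6)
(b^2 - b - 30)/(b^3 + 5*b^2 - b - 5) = (b - 6)/(b^2 - 1)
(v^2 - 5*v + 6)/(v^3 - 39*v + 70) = (v - 3)/(v^2 + 2*v - 35)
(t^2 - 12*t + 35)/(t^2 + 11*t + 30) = (t^2 - 12*t + 35)/(t^2 + 11*t + 30)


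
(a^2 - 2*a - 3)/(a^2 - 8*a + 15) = (a + 1)/(a - 5)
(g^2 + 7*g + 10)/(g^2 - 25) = (g + 2)/(g - 5)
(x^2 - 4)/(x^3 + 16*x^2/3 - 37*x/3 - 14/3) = 3*(x + 2)/(3*x^2 + 22*x + 7)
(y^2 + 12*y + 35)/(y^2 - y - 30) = (y + 7)/(y - 6)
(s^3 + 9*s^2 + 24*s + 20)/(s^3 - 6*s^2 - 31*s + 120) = (s^2 + 4*s + 4)/(s^2 - 11*s + 24)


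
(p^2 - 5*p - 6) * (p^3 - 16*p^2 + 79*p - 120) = p^5 - 21*p^4 + 153*p^3 - 419*p^2 + 126*p + 720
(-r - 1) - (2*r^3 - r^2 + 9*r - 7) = -2*r^3 + r^2 - 10*r + 6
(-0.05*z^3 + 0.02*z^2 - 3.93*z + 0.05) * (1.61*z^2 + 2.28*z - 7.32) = -0.0805*z^5 - 0.0818*z^4 - 5.9157*z^3 - 9.0263*z^2 + 28.8816*z - 0.366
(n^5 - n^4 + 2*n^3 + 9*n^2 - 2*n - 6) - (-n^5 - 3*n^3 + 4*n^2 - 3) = 2*n^5 - n^4 + 5*n^3 + 5*n^2 - 2*n - 3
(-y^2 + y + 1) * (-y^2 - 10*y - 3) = y^4 + 9*y^3 - 8*y^2 - 13*y - 3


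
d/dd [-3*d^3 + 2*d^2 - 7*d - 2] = -9*d^2 + 4*d - 7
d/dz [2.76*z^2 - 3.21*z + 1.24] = 5.52*z - 3.21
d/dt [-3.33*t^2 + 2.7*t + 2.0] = 2.7 - 6.66*t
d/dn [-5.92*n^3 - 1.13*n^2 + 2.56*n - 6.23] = -17.76*n^2 - 2.26*n + 2.56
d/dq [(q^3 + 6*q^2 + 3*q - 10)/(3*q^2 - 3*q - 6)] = (q^4 - 2*q^3 - 15*q^2 - 4*q - 16)/(3*(q^4 - 2*q^3 - 3*q^2 + 4*q + 4))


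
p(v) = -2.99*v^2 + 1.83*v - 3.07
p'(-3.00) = 19.77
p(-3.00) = -35.47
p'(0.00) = 1.83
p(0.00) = -3.07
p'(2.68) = -14.20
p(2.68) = -19.64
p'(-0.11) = 2.49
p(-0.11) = -3.31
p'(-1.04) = 8.05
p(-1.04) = -8.21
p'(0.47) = -0.98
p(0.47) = -2.87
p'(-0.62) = 5.54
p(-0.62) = -5.35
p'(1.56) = -7.50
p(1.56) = -7.49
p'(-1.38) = 10.08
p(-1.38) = -11.29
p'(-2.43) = 16.36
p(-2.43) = -25.17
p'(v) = 1.83 - 5.98*v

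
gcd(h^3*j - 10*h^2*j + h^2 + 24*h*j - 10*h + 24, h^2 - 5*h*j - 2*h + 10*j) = 1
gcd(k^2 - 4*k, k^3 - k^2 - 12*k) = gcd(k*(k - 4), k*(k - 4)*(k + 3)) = k^2 - 4*k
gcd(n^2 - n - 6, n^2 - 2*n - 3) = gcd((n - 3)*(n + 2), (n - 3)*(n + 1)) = n - 3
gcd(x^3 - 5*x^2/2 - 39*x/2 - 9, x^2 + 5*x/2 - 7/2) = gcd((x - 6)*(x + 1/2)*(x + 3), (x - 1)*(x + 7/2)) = 1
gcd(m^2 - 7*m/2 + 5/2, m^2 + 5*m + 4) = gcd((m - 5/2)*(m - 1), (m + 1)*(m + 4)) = 1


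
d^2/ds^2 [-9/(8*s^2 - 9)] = 432*(-8*s^2 - 3)/(8*s^2 - 9)^3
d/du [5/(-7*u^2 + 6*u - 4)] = 10*(7*u - 3)/(7*u^2 - 6*u + 4)^2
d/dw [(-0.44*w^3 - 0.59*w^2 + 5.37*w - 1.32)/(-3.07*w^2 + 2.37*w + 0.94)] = (1.3508*w^4 - 2.0856*w^3 + 13.8468*w^2 - 9.214*w + 8.1762)/(9.4249*w^4 - 14.5518*w^3 - 0.154699999999999*w^2 + 4.4556*w + 0.8836)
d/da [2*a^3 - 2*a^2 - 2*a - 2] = 6*a^2 - 4*a - 2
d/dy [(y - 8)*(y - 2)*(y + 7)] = 3*y^2 - 6*y - 54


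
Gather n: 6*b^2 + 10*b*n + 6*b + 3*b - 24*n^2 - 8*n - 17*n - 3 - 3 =6*b^2 + 9*b - 24*n^2 + n*(10*b - 25) - 6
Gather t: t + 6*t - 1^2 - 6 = 7*t - 7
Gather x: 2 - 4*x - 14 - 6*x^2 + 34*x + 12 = -6*x^2 + 30*x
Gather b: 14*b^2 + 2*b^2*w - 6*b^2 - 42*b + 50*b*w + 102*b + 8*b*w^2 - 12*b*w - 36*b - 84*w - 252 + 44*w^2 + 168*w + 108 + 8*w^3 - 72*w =b^2*(2*w + 8) + b*(8*w^2 + 38*w + 24) + 8*w^3 + 44*w^2 + 12*w - 144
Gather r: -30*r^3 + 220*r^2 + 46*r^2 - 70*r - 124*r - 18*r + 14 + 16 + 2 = -30*r^3 + 266*r^2 - 212*r + 32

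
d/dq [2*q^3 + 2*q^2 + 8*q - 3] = 6*q^2 + 4*q + 8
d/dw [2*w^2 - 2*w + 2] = 4*w - 2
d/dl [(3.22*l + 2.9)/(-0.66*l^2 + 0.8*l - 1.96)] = (2.1252*l^2 + 3.828*l - 8.6312)/(0.4356*l^4 - 1.056*l^3 + 3.2272*l^2 - 3.136*l + 3.8416)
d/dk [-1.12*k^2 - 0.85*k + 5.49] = -2.24*k - 0.85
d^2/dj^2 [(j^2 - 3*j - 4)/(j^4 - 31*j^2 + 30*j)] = 6*(j^8 - 6*j^7 - 3*j^6 + 33*j^5 + 462*j^4 - 731*j^3 - 3844*j^2 + 3720*j - 1200)/(j^3*(j^9 - 93*j^7 + 90*j^6 + 2883*j^5 - 5580*j^4 - 27091*j^3 + 86490*j^2 - 83700*j + 27000))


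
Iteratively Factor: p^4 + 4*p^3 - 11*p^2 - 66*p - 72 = (p + 3)*(p^3 + p^2 - 14*p - 24) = (p + 2)*(p + 3)*(p^2 - p - 12) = (p + 2)*(p + 3)^2*(p - 4)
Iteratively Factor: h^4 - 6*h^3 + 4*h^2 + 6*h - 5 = (h - 5)*(h^3 - h^2 - h + 1) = (h - 5)*(h + 1)*(h^2 - 2*h + 1) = (h - 5)*(h - 1)*(h + 1)*(h - 1)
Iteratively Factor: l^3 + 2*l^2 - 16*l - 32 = (l + 4)*(l^2 - 2*l - 8) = (l - 4)*(l + 4)*(l + 2)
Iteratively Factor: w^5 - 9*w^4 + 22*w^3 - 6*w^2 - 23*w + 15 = (w - 3)*(w^4 - 6*w^3 + 4*w^2 + 6*w - 5) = (w - 3)*(w - 1)*(w^3 - 5*w^2 - w + 5) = (w - 3)*(w - 1)*(w + 1)*(w^2 - 6*w + 5) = (w - 5)*(w - 3)*(w - 1)*(w + 1)*(w - 1)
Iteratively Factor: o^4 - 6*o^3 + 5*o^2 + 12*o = (o - 3)*(o^3 - 3*o^2 - 4*o) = (o - 3)*(o + 1)*(o^2 - 4*o) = o*(o - 3)*(o + 1)*(o - 4)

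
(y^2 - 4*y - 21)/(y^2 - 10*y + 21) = (y + 3)/(y - 3)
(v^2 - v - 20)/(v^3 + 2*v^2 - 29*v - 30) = (v + 4)/(v^2 + 7*v + 6)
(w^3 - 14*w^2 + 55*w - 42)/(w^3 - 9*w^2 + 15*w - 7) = (w - 6)/(w - 1)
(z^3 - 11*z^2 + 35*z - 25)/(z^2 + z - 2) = (z^2 - 10*z + 25)/(z + 2)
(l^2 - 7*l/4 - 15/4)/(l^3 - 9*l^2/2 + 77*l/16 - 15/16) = 4*(4*l + 5)/(16*l^2 - 24*l + 5)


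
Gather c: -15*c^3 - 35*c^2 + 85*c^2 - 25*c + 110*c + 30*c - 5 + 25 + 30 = -15*c^3 + 50*c^2 + 115*c + 50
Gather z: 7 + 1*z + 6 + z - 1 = 2*z + 12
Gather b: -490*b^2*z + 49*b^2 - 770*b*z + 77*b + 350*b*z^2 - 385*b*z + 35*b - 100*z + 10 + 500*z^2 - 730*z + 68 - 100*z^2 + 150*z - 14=b^2*(49 - 490*z) + b*(350*z^2 - 1155*z + 112) + 400*z^2 - 680*z + 64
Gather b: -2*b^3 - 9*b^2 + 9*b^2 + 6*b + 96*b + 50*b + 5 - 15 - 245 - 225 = -2*b^3 + 152*b - 480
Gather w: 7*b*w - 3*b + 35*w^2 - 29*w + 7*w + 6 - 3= -3*b + 35*w^2 + w*(7*b - 22) + 3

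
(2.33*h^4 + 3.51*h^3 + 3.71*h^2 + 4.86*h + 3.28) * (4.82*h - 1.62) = 11.2306*h^5 + 13.1436*h^4 + 12.196*h^3 + 17.415*h^2 + 7.9364*h - 5.3136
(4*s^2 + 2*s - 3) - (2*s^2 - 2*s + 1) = 2*s^2 + 4*s - 4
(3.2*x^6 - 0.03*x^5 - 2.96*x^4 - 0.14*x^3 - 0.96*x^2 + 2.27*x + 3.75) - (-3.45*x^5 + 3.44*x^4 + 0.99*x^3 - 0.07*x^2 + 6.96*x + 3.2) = 3.2*x^6 + 3.42*x^5 - 6.4*x^4 - 1.13*x^3 - 0.89*x^2 - 4.69*x + 0.55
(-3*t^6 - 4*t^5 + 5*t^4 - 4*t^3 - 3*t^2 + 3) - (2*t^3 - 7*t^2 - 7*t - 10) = -3*t^6 - 4*t^5 + 5*t^4 - 6*t^3 + 4*t^2 + 7*t + 13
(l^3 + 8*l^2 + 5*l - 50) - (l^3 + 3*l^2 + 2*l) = 5*l^2 + 3*l - 50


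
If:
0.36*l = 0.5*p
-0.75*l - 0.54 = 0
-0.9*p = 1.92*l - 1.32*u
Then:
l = -0.72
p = -0.52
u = -1.40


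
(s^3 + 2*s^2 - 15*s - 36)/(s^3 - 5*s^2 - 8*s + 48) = (s + 3)/(s - 4)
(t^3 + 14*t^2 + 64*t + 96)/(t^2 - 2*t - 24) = (t^2 + 10*t + 24)/(t - 6)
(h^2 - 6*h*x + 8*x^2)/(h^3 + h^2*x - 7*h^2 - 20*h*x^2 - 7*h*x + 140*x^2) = (h - 2*x)/(h^2 + 5*h*x - 7*h - 35*x)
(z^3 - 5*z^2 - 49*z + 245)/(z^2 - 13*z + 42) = (z^2 + 2*z - 35)/(z - 6)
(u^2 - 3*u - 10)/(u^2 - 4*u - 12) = (u - 5)/(u - 6)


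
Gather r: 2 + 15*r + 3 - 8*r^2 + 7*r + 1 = -8*r^2 + 22*r + 6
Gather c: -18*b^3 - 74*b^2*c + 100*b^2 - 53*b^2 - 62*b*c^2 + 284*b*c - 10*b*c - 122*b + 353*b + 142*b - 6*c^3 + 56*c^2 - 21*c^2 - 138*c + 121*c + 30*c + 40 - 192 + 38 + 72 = -18*b^3 + 47*b^2 + 373*b - 6*c^3 + c^2*(35 - 62*b) + c*(-74*b^2 + 274*b + 13) - 42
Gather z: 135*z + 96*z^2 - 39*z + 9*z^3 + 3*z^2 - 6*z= 9*z^3 + 99*z^2 + 90*z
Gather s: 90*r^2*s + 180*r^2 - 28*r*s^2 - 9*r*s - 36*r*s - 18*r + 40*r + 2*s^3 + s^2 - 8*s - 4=180*r^2 + 22*r + 2*s^3 + s^2*(1 - 28*r) + s*(90*r^2 - 45*r - 8) - 4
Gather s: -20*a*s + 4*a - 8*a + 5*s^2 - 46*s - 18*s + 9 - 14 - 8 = -4*a + 5*s^2 + s*(-20*a - 64) - 13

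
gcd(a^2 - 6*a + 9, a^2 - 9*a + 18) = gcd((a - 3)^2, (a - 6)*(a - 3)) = a - 3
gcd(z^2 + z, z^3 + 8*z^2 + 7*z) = z^2 + z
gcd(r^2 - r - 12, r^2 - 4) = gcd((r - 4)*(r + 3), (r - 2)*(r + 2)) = 1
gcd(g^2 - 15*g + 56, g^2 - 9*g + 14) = g - 7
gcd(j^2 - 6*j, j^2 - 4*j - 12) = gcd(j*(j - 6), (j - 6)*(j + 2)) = j - 6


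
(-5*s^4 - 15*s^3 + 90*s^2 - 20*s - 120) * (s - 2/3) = -5*s^5 - 35*s^4/3 + 100*s^3 - 80*s^2 - 320*s/3 + 80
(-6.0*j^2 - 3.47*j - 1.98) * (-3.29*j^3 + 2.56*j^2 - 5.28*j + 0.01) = 19.74*j^5 - 3.9437*j^4 + 29.311*j^3 + 13.1928*j^2 + 10.4197*j - 0.0198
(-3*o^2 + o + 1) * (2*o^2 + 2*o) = -6*o^4 - 4*o^3 + 4*o^2 + 2*o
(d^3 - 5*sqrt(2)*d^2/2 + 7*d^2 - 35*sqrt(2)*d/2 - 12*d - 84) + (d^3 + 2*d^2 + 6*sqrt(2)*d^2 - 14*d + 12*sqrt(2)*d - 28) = 2*d^3 + 7*sqrt(2)*d^2/2 + 9*d^2 - 26*d - 11*sqrt(2)*d/2 - 112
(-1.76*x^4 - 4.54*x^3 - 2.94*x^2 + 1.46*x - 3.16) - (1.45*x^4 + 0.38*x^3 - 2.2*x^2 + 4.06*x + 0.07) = -3.21*x^4 - 4.92*x^3 - 0.74*x^2 - 2.6*x - 3.23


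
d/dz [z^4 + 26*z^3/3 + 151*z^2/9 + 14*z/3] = 4*z^3 + 26*z^2 + 302*z/9 + 14/3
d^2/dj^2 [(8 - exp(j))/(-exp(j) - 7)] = 15*(7 - exp(j))*exp(j)/(exp(3*j) + 21*exp(2*j) + 147*exp(j) + 343)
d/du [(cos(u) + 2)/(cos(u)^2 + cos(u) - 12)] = (cos(u)^2 + 4*cos(u) + 14)*sin(u)/(cos(u)^2 + cos(u) - 12)^2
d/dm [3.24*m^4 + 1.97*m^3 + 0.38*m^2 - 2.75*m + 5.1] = 12.96*m^3 + 5.91*m^2 + 0.76*m - 2.75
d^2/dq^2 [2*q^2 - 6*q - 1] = 4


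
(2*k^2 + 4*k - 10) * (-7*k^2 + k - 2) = -14*k^4 - 26*k^3 + 70*k^2 - 18*k + 20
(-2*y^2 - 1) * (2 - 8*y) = 16*y^3 - 4*y^2 + 8*y - 2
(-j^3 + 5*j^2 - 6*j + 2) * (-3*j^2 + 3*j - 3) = 3*j^5 - 18*j^4 + 36*j^3 - 39*j^2 + 24*j - 6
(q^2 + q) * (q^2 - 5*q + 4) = q^4 - 4*q^3 - q^2 + 4*q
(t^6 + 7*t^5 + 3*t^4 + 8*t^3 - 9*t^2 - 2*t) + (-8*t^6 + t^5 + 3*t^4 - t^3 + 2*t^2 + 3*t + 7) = -7*t^6 + 8*t^5 + 6*t^4 + 7*t^3 - 7*t^2 + t + 7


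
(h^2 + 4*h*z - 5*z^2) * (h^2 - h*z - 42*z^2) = h^4 + 3*h^3*z - 51*h^2*z^2 - 163*h*z^3 + 210*z^4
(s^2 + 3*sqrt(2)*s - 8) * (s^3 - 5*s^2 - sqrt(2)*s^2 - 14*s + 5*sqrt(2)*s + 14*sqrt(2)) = s^5 - 5*s^4 + 2*sqrt(2)*s^4 - 28*s^3 - 10*sqrt(2)*s^3 - 20*sqrt(2)*s^2 + 70*s^2 - 40*sqrt(2)*s + 196*s - 112*sqrt(2)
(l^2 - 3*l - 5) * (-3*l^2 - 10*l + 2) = -3*l^4 - l^3 + 47*l^2 + 44*l - 10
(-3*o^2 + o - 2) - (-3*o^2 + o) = -2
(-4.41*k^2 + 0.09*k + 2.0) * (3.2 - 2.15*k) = 9.4815*k^3 - 14.3055*k^2 - 4.012*k + 6.4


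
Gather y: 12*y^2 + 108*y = 12*y^2 + 108*y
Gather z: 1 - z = 1 - z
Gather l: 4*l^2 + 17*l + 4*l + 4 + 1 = 4*l^2 + 21*l + 5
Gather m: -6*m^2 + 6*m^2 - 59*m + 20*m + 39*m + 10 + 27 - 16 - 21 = 0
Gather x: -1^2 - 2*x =-2*x - 1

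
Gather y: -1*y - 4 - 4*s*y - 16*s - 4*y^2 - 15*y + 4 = -16*s - 4*y^2 + y*(-4*s - 16)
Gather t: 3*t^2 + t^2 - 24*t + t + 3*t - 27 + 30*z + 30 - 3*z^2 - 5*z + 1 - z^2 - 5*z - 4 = 4*t^2 - 20*t - 4*z^2 + 20*z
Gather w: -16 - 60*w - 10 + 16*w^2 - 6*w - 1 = 16*w^2 - 66*w - 27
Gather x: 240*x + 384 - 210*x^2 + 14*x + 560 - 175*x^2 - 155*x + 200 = -385*x^2 + 99*x + 1144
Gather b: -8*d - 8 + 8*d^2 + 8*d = 8*d^2 - 8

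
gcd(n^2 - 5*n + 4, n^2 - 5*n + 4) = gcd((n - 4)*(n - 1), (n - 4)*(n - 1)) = n^2 - 5*n + 4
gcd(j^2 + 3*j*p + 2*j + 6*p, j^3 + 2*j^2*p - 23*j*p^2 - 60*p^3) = j + 3*p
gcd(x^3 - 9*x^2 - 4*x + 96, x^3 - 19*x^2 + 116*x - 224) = x^2 - 12*x + 32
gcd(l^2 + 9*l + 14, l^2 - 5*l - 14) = l + 2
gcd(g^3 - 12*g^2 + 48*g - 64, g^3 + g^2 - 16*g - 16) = g - 4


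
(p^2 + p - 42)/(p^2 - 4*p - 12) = (p + 7)/(p + 2)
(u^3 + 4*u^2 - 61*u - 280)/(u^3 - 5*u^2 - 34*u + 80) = (u + 7)/(u - 2)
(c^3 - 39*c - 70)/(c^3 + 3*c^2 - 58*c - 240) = (c^2 - 5*c - 14)/(c^2 - 2*c - 48)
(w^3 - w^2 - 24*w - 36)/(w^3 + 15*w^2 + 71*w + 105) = (w^2 - 4*w - 12)/(w^2 + 12*w + 35)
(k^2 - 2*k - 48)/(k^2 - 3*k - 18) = (-k^2 + 2*k + 48)/(-k^2 + 3*k + 18)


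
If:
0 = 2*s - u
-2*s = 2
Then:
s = -1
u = -2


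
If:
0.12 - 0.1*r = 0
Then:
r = 1.20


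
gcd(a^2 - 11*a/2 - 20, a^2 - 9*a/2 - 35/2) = a + 5/2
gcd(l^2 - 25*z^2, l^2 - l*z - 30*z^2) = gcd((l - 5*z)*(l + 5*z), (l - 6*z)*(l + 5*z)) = l + 5*z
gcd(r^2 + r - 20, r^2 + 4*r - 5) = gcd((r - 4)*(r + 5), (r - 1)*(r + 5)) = r + 5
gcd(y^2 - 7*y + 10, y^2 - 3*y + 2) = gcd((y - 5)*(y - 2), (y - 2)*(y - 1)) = y - 2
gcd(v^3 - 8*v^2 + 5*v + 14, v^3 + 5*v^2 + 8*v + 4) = v + 1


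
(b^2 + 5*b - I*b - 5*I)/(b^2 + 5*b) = (b - I)/b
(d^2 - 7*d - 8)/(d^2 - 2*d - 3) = (d - 8)/(d - 3)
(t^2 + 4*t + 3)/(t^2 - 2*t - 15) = (t + 1)/(t - 5)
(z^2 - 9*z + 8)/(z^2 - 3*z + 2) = (z - 8)/(z - 2)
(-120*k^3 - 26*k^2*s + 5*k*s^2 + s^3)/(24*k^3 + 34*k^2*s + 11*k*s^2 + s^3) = (-5*k + s)/(k + s)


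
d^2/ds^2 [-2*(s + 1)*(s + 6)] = -4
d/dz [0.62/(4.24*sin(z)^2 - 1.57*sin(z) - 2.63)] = (0.9734 - 5.2576*sin(z))*cos(z)/(-4.24*sin(z)^2 + 1.57*sin(z) + 2.63)^2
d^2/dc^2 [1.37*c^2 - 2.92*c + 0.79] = 2.74000000000000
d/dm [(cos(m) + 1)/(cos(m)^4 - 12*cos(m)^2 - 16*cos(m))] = (-21*cos(m) - 9*cos(2*m)/2 + cos(3*m) + 3*cos(4*m)/8 - 167/8)*sin(m)/((cos(m) - 4)^2*(cos(m) + 2)^4*cos(m)^2)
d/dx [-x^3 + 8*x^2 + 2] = x*(16 - 3*x)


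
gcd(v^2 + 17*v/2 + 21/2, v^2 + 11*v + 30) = 1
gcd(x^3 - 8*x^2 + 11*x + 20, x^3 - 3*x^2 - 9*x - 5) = x^2 - 4*x - 5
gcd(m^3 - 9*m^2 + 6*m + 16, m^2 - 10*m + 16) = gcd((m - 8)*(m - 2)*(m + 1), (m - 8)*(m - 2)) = m^2 - 10*m + 16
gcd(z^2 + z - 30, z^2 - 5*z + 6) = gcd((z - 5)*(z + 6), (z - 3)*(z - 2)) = 1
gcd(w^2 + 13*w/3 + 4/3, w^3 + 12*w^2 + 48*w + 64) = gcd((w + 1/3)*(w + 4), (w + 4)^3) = w + 4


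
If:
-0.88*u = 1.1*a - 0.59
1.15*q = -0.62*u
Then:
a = 0.536363636363636 - 0.8*u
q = -0.539130434782609*u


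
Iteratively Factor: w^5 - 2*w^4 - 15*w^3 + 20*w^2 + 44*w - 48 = (w - 2)*(w^4 - 15*w^2 - 10*w + 24) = (w - 2)*(w + 2)*(w^3 - 2*w^2 - 11*w + 12) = (w - 4)*(w - 2)*(w + 2)*(w^2 + 2*w - 3) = (w - 4)*(w - 2)*(w - 1)*(w + 2)*(w + 3)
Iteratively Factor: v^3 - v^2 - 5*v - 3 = (v + 1)*(v^2 - 2*v - 3) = (v - 3)*(v + 1)*(v + 1)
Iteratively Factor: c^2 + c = (c)*(c + 1)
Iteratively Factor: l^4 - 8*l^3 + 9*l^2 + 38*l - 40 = (l - 1)*(l^3 - 7*l^2 + 2*l + 40) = (l - 1)*(l + 2)*(l^2 - 9*l + 20) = (l - 4)*(l - 1)*(l + 2)*(l - 5)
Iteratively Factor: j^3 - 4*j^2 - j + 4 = (j - 4)*(j^2 - 1) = (j - 4)*(j + 1)*(j - 1)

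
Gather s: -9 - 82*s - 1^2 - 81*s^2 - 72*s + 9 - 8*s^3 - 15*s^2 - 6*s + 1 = -8*s^3 - 96*s^2 - 160*s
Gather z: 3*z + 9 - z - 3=2*z + 6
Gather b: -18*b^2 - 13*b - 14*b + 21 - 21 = -18*b^2 - 27*b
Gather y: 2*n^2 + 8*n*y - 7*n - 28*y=2*n^2 - 7*n + y*(8*n - 28)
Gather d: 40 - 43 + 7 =4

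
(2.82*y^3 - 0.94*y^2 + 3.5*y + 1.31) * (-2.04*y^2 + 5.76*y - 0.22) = -5.7528*y^5 + 18.1608*y^4 - 13.1748*y^3 + 17.6944*y^2 + 6.7756*y - 0.2882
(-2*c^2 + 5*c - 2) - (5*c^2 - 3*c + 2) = -7*c^2 + 8*c - 4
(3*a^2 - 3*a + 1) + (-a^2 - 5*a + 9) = 2*a^2 - 8*a + 10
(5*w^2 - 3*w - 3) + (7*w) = 5*w^2 + 4*w - 3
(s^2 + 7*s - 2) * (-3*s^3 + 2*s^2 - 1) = -3*s^5 - 19*s^4 + 20*s^3 - 5*s^2 - 7*s + 2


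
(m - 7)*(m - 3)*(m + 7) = m^3 - 3*m^2 - 49*m + 147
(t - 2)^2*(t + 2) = t^3 - 2*t^2 - 4*t + 8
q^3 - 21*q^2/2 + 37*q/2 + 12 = (q - 8)*(q - 3)*(q + 1/2)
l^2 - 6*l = l*(l - 6)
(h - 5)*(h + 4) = h^2 - h - 20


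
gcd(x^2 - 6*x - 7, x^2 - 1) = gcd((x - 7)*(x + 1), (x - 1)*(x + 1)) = x + 1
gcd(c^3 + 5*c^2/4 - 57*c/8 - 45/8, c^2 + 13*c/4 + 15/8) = c + 3/4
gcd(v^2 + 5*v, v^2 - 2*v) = v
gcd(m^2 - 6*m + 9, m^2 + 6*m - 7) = 1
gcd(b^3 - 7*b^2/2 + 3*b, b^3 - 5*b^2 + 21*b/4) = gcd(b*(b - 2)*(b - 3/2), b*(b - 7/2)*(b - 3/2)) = b^2 - 3*b/2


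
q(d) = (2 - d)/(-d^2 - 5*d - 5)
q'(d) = (2 - d)*(2*d + 5)/(-d^2 - 5*d - 5)^2 - 1/(-d^2 - 5*d - 5)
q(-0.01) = -0.41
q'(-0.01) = 0.61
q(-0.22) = -0.56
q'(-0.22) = 0.90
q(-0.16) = -0.51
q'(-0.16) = 0.80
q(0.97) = -0.10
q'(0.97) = 0.15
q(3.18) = 0.04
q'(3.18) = 0.02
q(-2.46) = 3.57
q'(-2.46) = -0.57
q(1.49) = -0.03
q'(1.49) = 0.09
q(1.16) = -0.07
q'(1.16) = 0.12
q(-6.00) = -0.73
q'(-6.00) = -0.37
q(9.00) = 0.05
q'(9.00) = 0.00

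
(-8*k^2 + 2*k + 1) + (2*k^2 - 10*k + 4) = -6*k^2 - 8*k + 5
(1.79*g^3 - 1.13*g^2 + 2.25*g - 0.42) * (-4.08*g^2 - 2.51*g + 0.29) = -7.3032*g^5 + 0.1175*g^4 - 5.8246*g^3 - 4.2616*g^2 + 1.7067*g - 0.1218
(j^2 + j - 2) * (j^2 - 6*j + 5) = j^4 - 5*j^3 - 3*j^2 + 17*j - 10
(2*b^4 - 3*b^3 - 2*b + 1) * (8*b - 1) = 16*b^5 - 26*b^4 + 3*b^3 - 16*b^2 + 10*b - 1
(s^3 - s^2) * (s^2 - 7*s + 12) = s^5 - 8*s^4 + 19*s^3 - 12*s^2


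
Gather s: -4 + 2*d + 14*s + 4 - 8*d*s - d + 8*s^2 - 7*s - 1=d + 8*s^2 + s*(7 - 8*d) - 1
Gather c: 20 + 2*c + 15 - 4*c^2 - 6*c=-4*c^2 - 4*c + 35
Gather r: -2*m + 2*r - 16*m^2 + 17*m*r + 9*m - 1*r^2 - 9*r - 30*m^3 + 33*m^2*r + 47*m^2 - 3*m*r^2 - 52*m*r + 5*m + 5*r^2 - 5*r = -30*m^3 + 31*m^2 + 12*m + r^2*(4 - 3*m) + r*(33*m^2 - 35*m - 12)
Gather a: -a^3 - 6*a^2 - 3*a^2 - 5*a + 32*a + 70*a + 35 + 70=-a^3 - 9*a^2 + 97*a + 105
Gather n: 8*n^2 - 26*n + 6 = 8*n^2 - 26*n + 6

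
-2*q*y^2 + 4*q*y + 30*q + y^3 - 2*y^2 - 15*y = (-2*q + y)*(y - 5)*(y + 3)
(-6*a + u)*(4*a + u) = -24*a^2 - 2*a*u + u^2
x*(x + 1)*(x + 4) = x^3 + 5*x^2 + 4*x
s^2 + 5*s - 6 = (s - 1)*(s + 6)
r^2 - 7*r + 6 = (r - 6)*(r - 1)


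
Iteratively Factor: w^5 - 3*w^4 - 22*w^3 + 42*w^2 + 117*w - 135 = (w - 5)*(w^4 + 2*w^3 - 12*w^2 - 18*w + 27) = (w - 5)*(w + 3)*(w^3 - w^2 - 9*w + 9) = (w - 5)*(w - 1)*(w + 3)*(w^2 - 9) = (w - 5)*(w - 1)*(w + 3)^2*(w - 3)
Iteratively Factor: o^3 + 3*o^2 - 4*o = (o + 4)*(o^2 - o) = (o - 1)*(o + 4)*(o)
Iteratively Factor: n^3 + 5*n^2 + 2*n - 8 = (n - 1)*(n^2 + 6*n + 8) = (n - 1)*(n + 4)*(n + 2)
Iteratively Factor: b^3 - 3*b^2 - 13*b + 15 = (b + 3)*(b^2 - 6*b + 5) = (b - 1)*(b + 3)*(b - 5)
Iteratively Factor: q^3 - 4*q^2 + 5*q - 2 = (q - 1)*(q^2 - 3*q + 2) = (q - 1)^2*(q - 2)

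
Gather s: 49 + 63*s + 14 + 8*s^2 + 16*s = 8*s^2 + 79*s + 63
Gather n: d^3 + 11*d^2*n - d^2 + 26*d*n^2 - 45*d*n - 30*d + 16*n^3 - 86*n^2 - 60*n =d^3 - d^2 - 30*d + 16*n^3 + n^2*(26*d - 86) + n*(11*d^2 - 45*d - 60)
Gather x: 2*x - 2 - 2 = 2*x - 4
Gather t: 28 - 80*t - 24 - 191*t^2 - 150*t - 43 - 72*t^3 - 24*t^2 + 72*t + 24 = -72*t^3 - 215*t^2 - 158*t - 15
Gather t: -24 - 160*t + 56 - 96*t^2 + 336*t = -96*t^2 + 176*t + 32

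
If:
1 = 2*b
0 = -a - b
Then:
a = -1/2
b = 1/2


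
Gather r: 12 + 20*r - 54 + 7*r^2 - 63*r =7*r^2 - 43*r - 42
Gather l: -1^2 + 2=1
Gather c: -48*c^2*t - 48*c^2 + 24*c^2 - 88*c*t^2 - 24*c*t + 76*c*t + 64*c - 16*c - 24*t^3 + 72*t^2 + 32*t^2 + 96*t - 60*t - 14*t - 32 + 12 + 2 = c^2*(-48*t - 24) + c*(-88*t^2 + 52*t + 48) - 24*t^3 + 104*t^2 + 22*t - 18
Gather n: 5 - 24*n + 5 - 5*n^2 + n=-5*n^2 - 23*n + 10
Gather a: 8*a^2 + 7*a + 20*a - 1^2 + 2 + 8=8*a^2 + 27*a + 9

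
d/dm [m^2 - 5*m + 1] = 2*m - 5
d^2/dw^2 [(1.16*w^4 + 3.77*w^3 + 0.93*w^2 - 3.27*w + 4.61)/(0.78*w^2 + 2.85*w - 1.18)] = (1.411488*w^6 + 15.47208*w^5 + 50.1266159999999*w^4 - 2.34752999999998*w^3 - 34.724676*w^2 + 74.92602*w + 63.971382)/(0.474552*w^6 + 5.20182*w^5 + 16.852914*w^4 + 7.410285*w^3 - 25.495434*w^2 + 11.90502*w - 1.643032)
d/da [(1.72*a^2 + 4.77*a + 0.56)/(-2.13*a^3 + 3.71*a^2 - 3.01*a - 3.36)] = (3.6636*a^4 + 20.3202*a^3 - 19.2955*a^2 - 15.7136*a - 14.3416)/(4.5369*a^6 - 15.8046*a^5 + 26.5867*a^4 - 8.0206*a^3 - 15.8711*a^2 + 20.2272*a + 11.2896)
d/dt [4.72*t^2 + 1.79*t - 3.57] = 9.44*t + 1.79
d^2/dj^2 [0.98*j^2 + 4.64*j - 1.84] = 1.96000000000000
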